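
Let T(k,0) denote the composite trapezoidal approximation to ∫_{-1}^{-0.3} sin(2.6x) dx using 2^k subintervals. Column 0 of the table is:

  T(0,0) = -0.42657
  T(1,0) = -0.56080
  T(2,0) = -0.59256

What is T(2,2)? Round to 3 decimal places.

-0.603

Richardson extrapolation on the trapezoidal column (denominator 4−1=3):
T(1,1) = (4·(-0.56080) − (-0.42657)) / 3 = -0.60554
T(2,1) = (4·(-0.59256) − (-0.56080)) / 3 = -0.60315
T(2,2) = -0.60315 + (-0.60315 − (-0.60554))/15 = -0.60299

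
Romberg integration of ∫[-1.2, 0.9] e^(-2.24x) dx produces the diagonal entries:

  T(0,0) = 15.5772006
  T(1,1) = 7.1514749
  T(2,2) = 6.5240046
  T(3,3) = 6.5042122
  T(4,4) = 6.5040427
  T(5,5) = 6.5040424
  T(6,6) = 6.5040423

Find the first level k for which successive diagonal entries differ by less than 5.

|T(1,1) − T(0,0)| = 8.4257257 ≥ 5
|T(2,2) − T(1,1)| = 0.6274703 < 5

k = 2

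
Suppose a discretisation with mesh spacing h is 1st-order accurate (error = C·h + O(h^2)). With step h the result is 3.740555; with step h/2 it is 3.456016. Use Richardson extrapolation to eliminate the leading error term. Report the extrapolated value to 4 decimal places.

The leading error scales as h; refining by a factor of 2 reduces it by 2^1 = 2.
Extrapolated value = (2·A(h/2) − A(h)) / (2 − 1)
= (2·3.456016 − 3.740555) / 1
= 3.171477 / 1 = 3.171477

3.1715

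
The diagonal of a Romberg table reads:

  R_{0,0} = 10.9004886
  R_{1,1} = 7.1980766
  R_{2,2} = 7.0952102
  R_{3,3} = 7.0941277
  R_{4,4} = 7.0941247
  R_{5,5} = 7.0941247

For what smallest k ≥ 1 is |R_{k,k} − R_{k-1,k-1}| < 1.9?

k = 2

|R_{1,1} − R_{0,0}| = 3.7024120 ≥ 1.9
|R_{2,2} − R_{1,1}| = 0.1028664 < 1.9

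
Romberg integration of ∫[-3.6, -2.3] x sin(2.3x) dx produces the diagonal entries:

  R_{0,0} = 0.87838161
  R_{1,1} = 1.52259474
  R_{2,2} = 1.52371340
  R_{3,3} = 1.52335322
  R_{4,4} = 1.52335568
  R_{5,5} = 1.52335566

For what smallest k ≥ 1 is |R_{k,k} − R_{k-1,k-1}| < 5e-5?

|R_{1,1} − R_{0,0}| = 0.64421313 ≥ 5e-5
|R_{2,2} − R_{1,1}| = 0.00111866 ≥ 5e-5
|R_{3,3} − R_{2,2}| = 0.00036018 ≥ 5e-5
|R_{4,4} − R_{3,3}| = 0.00000246 < 5e-5

k = 4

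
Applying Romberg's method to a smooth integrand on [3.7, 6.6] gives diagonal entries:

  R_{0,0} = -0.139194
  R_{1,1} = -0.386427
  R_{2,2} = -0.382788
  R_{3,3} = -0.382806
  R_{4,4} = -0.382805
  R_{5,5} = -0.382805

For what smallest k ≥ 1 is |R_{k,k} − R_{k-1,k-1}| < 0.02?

|R_{1,1} − R_{0,0}| = 0.247233 ≥ 0.02
|R_{2,2} − R_{1,1}| = 0.003639 < 0.02

k = 2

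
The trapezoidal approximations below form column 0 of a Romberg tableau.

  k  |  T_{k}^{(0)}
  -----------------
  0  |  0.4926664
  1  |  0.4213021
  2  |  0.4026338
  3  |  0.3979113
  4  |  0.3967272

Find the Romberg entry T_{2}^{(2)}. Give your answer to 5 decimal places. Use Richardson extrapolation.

Richardson extrapolation on the trapezoidal column (denominator 4−1=3):
T_{1}^{(1)} = 0.4213021 + (0.4213021 − 0.4926664)/3 = 0.3975140
T_{2}^{(1)} = 0.4026338 + (0.4026338 − 0.4213021)/3 = 0.3964110
T_{2}^{(2)} = 0.3964110 + (0.3964110 − 0.3975140)/15 = 0.3963375

0.39634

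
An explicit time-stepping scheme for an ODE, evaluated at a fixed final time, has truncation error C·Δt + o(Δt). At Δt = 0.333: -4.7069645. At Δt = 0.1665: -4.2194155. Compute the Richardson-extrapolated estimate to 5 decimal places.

The leading error scales as Δt; refining by a factor of 2 reduces it by 2^1 = 2.
Extrapolated value = (2·A(Δt/2) − A(Δt)) / (2 − 1)
= (2·(-4.2194155) − (-4.7069645)) / 1
= -3.7318665 / 1 = -3.7318665

-3.73187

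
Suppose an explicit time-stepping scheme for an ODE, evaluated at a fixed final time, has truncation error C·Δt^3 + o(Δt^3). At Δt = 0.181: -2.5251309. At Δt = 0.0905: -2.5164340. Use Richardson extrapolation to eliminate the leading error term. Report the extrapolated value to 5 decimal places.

Extrapolated value = (8·A(Δt/2) − A(Δt)) / (8 − 1)
= (8·(-2.5164340) − (-2.5251309)) / 7
= -17.6063411 / 7 = -2.5151916

-2.51519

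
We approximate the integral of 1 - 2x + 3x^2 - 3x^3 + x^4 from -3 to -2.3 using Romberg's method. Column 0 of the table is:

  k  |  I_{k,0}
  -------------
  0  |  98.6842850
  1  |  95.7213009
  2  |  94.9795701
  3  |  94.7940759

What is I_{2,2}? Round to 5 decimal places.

94.73224

Richardson extrapolation on the trapezoidal column (denominator 4−1=3):
I_{1,1} = (4·95.7213009 − 98.6842850) / 3 = 94.7336395
I_{2,1} = (4·94.9795701 − 95.7213009) / 3 = 94.7323265
I_{2,2} = (16·94.7323265 − 94.7336395) / 15 = 94.7322390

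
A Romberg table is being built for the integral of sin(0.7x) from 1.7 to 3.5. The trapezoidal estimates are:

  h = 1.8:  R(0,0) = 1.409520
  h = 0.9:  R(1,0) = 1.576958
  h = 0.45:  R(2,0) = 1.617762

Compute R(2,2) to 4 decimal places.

Richardson extrapolation on the trapezoidal column (denominator 4−1=3):
R(1,1) = (4·1.576958 − 1.409520) / 3 = 1.632771
R(2,1) = (4·1.617762 − 1.576958) / 3 = 1.631363
R(2,2) = 1.631363 + (1.631363 − 1.632771)/15 = 1.631269
(Column j=1 coincides with Simpson's rule on the same nodes.)

1.6313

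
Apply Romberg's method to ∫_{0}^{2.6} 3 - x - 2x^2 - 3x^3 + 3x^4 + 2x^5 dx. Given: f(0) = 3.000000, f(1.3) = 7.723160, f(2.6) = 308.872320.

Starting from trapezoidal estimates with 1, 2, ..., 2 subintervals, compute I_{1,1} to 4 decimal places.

148.5315

I_{0,0} (trapezoid, 1 panel, h=2.6000): 405.434016
I_{1,0} (trapezoid, 2 panels, h=1.3000): 212.757116
I_{1,1} = 212.757116 + (212.757116 − 405.434016)/3 = 148.531483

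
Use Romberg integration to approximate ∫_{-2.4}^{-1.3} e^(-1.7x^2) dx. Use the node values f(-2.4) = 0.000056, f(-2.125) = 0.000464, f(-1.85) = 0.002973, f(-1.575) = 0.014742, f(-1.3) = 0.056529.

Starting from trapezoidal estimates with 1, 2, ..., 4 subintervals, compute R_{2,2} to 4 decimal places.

R_{0,0} (trapezoid, 1 panel, h=1.1000): 0.031122
R_{1,0} (trapezoid, 2 panels, h=0.5500): 0.017196
R_{2,0} (trapezoid, 4 panels, h=0.2750): 0.012780
R_{1,1} = 0.017196 + (0.017196 − 0.031122)/3 = 0.012554
R_{2,1} = 0.012780 + (0.012780 − 0.017196)/3 = 0.011308
R_{2,2} = 0.011308 + (0.011308 − 0.012554)/15 = 0.011225

0.0112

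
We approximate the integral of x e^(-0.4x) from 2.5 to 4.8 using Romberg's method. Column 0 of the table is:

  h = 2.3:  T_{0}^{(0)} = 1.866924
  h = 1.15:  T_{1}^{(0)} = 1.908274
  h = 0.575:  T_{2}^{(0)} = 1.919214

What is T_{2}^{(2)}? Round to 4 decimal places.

Richardson extrapolation on the trapezoidal column (denominator 4−1=3):
T_{1}^{(1)} = (4·1.908274 − 1.866924) / 3 = 1.922057
T_{2}^{(1)} = 1.919214 + (1.919214 − 1.908274)/3 = 1.922861
T_{2}^{(2)} = (16·1.922861 − 1.922057) / 15 = 1.922915

1.9229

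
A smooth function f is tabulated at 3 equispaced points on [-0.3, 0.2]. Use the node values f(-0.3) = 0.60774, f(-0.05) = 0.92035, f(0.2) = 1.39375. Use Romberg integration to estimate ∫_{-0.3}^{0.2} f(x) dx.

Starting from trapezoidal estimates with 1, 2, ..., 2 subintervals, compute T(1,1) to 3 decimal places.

0.474

T(0,0) (trapezoid, 1 panel, h=0.5000): 0.50037
T(1,0) (trapezoid, 2 panels, h=0.2500): 0.48027
T(1,1) = 0.48027 + (0.48027 − 0.50037)/3 = 0.47357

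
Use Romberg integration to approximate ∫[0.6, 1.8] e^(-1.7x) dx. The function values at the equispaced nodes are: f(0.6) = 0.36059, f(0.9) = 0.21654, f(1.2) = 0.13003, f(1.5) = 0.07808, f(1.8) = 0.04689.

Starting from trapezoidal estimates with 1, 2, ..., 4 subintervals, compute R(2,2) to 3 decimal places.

0.185

R(0,0) (trapezoid, 1 panel, h=1.2000): 0.24449
R(1,0) (trapezoid, 2 panels, h=0.6000): 0.20026
R(2,0) (trapezoid, 4 panels, h=0.3000): 0.18852
R(1,1) = 0.20026 + (0.20026 − 0.24449)/3 = 0.18552
R(2,1) = 0.18852 + (0.18852 − 0.20026)/3 = 0.18461
R(2,2) = 0.18461 + (0.18461 − 0.18552)/15 = 0.18455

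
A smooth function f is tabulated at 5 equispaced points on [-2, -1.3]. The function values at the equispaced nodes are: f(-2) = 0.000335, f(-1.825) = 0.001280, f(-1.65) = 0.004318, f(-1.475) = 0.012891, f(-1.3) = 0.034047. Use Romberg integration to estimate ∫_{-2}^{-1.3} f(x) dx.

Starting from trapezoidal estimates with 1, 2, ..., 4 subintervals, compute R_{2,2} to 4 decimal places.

R_{0,0} (trapezoid, 1 panel, h=0.7000): 0.012034
R_{1,0} (trapezoid, 2 panels, h=0.3500): 0.007528
R_{2,0} (trapezoid, 4 panels, h=0.1750): 0.006244
R_{1,1} = 0.007528 + (0.007528 − 0.012034)/3 = 0.006026
R_{2,1} = 0.006244 + (0.006244 − 0.007528)/3 = 0.005816
R_{2,2} = 0.005816 + (0.005816 − 0.006026)/15 = 0.005802

0.0058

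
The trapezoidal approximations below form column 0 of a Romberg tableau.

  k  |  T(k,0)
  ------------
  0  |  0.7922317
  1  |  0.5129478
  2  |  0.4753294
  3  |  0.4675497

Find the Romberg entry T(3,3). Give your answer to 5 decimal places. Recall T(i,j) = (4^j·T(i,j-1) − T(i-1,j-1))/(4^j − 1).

Richardson extrapolation on the trapezoidal column (denominator 4−1=3):
T(1,1) = (4·0.5129478 − 0.7922317) / 3 = 0.4198532
T(2,1) = 0.4753294 + (0.4753294 − 0.5129478)/3 = 0.4627899
T(3,1) = 0.4675497 + (0.4675497 − 0.4753294)/3 = 0.4649565
T(2,2) = 0.4627899 + (0.4627899 − 0.4198532)/15 = 0.4656523
T(3,2) = (16·0.4649565 − 0.4627899) / 15 = 0.4651009
T(3,3) = (64·0.4651009 − 0.4656523) / 63 = 0.4650921

0.46509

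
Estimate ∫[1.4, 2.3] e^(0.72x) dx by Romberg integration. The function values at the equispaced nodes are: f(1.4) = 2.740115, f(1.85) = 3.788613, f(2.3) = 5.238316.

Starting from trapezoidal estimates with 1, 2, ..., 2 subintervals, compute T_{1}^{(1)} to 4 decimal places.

T_{0}^{(0)} (trapezoid, 1 panel, h=0.9000): 3.590294
T_{1}^{(0)} (trapezoid, 2 panels, h=0.4500): 3.500023
T_{1}^{(1)} = 3.500023 + (3.500023 − 3.590294)/3 = 3.469933

3.4699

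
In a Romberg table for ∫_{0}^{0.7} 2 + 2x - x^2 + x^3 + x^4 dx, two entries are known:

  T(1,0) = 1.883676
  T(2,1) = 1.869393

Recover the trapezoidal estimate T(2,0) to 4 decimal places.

From T(2,1) = (4·T(2,0) − T(1,0))/3, solve for T(2,0):
4·T(2,0) = 3·1.869393 + 1.883676 = 7.491855
T(2,0) = 1.872964

1.8730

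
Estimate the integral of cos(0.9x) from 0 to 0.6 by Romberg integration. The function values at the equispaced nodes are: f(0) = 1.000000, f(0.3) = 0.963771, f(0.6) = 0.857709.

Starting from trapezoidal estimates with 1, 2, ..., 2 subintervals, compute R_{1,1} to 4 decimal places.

R_{0,0} (trapezoid, 1 panel, h=0.6000): 0.557313
R_{1,0} (trapezoid, 2 panels, h=0.3000): 0.567788
R_{1,1} = 0.567788 + (0.567788 − 0.557313)/3 = 0.571280

0.5713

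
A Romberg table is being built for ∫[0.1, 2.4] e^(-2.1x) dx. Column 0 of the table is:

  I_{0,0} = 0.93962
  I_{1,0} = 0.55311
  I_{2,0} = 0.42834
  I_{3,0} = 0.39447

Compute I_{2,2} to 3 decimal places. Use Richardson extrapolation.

0.384

Richardson extrapolation on the trapezoidal column (denominator 4−1=3):
I_{1,1} = (4·0.55311 − 0.93962) / 3 = 0.42427
I_{2,1} = (4·0.42834 − 0.55311) / 3 = 0.38675
I_{2,2} = (16·0.38675 − 0.42427) / 15 = 0.38425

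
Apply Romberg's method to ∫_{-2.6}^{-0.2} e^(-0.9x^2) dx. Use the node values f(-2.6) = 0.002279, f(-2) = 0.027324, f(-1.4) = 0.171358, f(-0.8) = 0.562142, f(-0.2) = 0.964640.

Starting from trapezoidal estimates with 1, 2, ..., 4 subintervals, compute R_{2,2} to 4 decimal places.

R_{0,0} (trapezoid, 1 panel, h=2.4000): 1.160303
R_{1,0} (trapezoid, 2 panels, h=1.2000): 0.785781
R_{2,0} (trapezoid, 4 panels, h=0.6000): 0.746570
R_{1,1} = 0.785781 + (0.785781 − 1.160303)/3 = 0.660940
R_{2,1} = 0.746570 + (0.746570 − 0.785781)/3 = 0.733500
R_{2,2} = 0.733500 + (0.733500 − 0.660940)/15 = 0.738337

0.7383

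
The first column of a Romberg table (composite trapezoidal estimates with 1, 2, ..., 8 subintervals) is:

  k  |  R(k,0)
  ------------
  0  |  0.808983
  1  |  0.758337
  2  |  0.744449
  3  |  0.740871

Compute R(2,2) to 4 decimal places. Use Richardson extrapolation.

Richardson extrapolation on the trapezoidal column (denominator 4−1=3):
R(1,1) = 0.758337 + (0.758337 − 0.808983)/3 = 0.741455
R(2,1) = (4·0.744449 − 0.758337) / 3 = 0.739820
R(2,2) = 0.739820 + (0.739820 − 0.741455)/15 = 0.739711
(Column j=1 coincides with Simpson's rule on the same nodes.)

0.7397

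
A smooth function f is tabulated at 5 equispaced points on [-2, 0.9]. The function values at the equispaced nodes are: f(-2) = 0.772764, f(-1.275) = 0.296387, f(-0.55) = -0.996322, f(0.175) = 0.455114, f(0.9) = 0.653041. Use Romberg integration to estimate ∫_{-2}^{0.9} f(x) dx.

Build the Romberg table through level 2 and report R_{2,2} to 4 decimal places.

R_{0,0} (trapezoid, 1 panel, h=2.9000): 2.067417
R_{1,0} (trapezoid, 2 panels, h=1.4500): -0.410958
R_{2,0} (trapezoid, 4 panels, h=0.7250): 0.339359
R_{1,1} = -0.410958 + (-0.410958 − 2.067417)/3 = -1.237083
R_{2,1} = 0.339359 + (0.339359 − (-0.410958))/3 = 0.589465
R_{2,2} = 0.589465 + (0.589465 − (-1.237083))/15 = 0.711235

0.7112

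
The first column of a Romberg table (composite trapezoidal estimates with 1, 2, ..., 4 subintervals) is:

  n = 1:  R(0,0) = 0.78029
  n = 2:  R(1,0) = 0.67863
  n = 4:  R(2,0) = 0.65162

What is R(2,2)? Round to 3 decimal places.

Richardson extrapolation on the trapezoidal column (denominator 4−1=3):
R(1,1) = 0.67863 + (0.67863 − 0.78029)/3 = 0.64474
R(2,1) = 0.65162 + (0.65162 − 0.67863)/3 = 0.64262
R(2,2) = (16·0.64262 − 0.64474) / 15 = 0.64248

0.642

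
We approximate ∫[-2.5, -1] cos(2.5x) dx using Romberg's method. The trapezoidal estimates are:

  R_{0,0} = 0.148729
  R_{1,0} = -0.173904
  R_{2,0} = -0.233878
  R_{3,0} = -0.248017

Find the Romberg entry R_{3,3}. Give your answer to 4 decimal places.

-0.2527

Richardson extrapolation on the trapezoidal column (denominator 4−1=3):
R_{1,1} = -0.173904 + (-0.173904 − 0.148729)/3 = -0.281448
R_{2,1} = -0.233878 + (-0.233878 − (-0.173904))/3 = -0.253869
R_{3,1} = -0.248017 + (-0.248017 − (-0.233878))/3 = -0.252730
R_{2,2} = -0.253869 + (-0.253869 − (-0.281448))/15 = -0.252030
R_{3,2} = -0.252730 + (-0.252730 − (-0.253869))/15 = -0.252654
R_{3,3} = -0.252654 + (-0.252654 − (-0.252030))/63 = -0.252664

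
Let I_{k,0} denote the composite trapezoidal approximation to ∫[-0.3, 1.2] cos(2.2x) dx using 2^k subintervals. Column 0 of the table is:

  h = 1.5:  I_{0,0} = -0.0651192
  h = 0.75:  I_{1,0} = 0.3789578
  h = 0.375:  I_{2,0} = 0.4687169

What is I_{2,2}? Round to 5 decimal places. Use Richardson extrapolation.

Richardson extrapolation on the trapezoidal column (denominator 4−1=3):
I_{1,1} = 0.3789578 + (0.3789578 − (-0.0651192))/3 = 0.5269835
I_{2,1} = 0.4687169 + (0.4687169 − 0.3789578)/3 = 0.4986366
I_{2,2} = 0.4986366 + (0.4986366 − 0.5269835)/15 = 0.4967468

0.49675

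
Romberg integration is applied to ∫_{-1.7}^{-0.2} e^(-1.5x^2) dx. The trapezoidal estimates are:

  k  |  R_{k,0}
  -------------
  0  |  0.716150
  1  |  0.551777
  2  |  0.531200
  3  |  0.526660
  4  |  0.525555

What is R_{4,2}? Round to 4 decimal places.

0.5252

Richardson extrapolation on the trapezoidal column (denominator 4−1=3):
R_{3,1} = (4·0.526660 − 0.531200) / 3 = 0.525147
R_{4,1} = (4·0.525555 − 0.526660) / 3 = 0.525187
R_{4,2} = (16·0.525187 − 0.525147) / 15 = 0.525190
(Column j=1 coincides with Simpson's rule on the same nodes.)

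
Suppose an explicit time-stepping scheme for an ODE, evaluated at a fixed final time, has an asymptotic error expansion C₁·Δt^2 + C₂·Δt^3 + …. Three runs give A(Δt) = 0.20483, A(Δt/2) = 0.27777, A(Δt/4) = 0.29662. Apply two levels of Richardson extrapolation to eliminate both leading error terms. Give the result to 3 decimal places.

0.303

First eliminate the Δt^2 term (factor 2^2 = 4):
  B₁ = (4·0.27777 − 0.20483)/3 = 0.30208
  B₂ = (4·0.29662 − 0.27777)/3 = 0.30290
Then eliminate the Δt^3 term (factor 2^3 = 8):
  (8·0.30290 − 0.30208)/7 = 0.30302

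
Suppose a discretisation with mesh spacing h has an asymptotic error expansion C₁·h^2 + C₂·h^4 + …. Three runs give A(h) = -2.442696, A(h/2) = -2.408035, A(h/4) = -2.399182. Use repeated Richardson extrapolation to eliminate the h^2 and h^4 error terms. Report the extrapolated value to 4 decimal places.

-2.3962

First eliminate the h^2 term (factor 2^2 = 4):
  B₁ = (4·(-2.408035) − (-2.442696))/3 = -2.396481
  B₂ = (4·(-2.399182) − (-2.408035))/3 = -2.396231
Then eliminate the h^4 term (factor 2^4 = 16):
  (16·(-2.396231) − (-2.396481))/15 = -2.396214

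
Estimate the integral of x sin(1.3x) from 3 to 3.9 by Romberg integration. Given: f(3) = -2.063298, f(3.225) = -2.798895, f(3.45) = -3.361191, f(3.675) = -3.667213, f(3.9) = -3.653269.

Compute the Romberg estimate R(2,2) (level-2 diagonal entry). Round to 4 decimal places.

R(0,0) (trapezoid, 1 panel, h=0.9000): -2.572455
R(1,0) (trapezoid, 2 panels, h=0.4500): -2.798764
R(2,0) (trapezoid, 4 panels, h=0.2250): -2.854256
R(1,1) = -2.798764 + (-2.798764 − (-2.572455))/3 = -2.874200
R(2,1) = -2.854256 + (-2.854256 − (-2.798764))/3 = -2.872753
R(2,2) = -2.872753 + (-2.872753 − (-2.874200))/15 = -2.872657

-2.8727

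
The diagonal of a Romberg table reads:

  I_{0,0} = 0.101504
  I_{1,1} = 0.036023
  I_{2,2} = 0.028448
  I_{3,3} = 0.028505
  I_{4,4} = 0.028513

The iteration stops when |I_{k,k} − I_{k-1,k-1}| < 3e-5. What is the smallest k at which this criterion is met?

|I_{1,1} − I_{0,0}| = 0.065481 ≥ 3e-5
|I_{2,2} − I_{1,1}| = 0.007575 ≥ 3e-5
|I_{3,3} − I_{2,2}| = 0.000057 ≥ 3e-5
|I_{4,4} − I_{3,3}| = 0.000008 < 3e-5

k = 4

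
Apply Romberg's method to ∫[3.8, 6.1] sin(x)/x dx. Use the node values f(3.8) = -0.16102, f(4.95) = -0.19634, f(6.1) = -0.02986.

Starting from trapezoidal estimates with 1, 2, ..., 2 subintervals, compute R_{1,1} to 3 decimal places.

-0.374

R_{0,0} (trapezoid, 1 panel, h=2.3000): -0.21951
R_{1,0} (trapezoid, 2 panels, h=1.1500): -0.33555
R_{1,1} = -0.33555 + (-0.33555 − (-0.21951))/3 = -0.37423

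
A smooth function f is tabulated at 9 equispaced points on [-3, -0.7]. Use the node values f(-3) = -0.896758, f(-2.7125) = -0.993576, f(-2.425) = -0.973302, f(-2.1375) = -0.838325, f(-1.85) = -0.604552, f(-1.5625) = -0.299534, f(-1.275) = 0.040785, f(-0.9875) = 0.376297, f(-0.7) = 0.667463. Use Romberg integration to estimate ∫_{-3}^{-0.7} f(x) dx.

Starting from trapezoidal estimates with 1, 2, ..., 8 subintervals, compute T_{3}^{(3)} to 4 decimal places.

-0.9893

T_{0}^{(0)} (trapezoid, 1 panel, h=2.3000): -0.263689
T_{1}^{(0)} (trapezoid, 2 panels, h=1.1500): -0.827079
T_{2}^{(0)} (trapezoid, 4 panels, h=0.5750): -0.949737
T_{3}^{(0)} (trapezoid, 8 panels, h=0.2875): -0.979471
T_{1}^{(1)} = -0.827079 + (-0.827079 − (-0.263689))/3 = -1.014876
T_{2}^{(1)} = -0.949737 + (-0.949737 − (-0.827079))/3 = -0.990623
T_{3}^{(1)} = -0.979471 + (-0.979471 − (-0.949737))/3 = -0.989382
T_{2}^{(2)} = -0.990623 + (-0.990623 − (-1.014876))/15 = -0.989006
T_{3}^{(2)} = -0.989382 + (-0.989382 − (-0.990623))/15 = -0.989299
T_{3}^{(3)} = -0.989299 + (-0.989299 − (-0.989006))/63 = -0.989304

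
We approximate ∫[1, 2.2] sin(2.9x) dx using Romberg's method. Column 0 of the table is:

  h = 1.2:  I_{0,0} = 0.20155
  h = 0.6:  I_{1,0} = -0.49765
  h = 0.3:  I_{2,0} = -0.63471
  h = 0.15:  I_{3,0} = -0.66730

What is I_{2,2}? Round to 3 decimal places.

Richardson extrapolation on the trapezoidal column (denominator 4−1=3):
I_{1,1} = -0.49765 + (-0.49765 − 0.20155)/3 = -0.73072
I_{2,1} = (4·(-0.63471) − (-0.49765)) / 3 = -0.68040
I_{2,2} = (16·(-0.68040) − (-0.73072)) / 15 = -0.67705
(Column j=1 coincides with Simpson's rule on the same nodes.)

-0.677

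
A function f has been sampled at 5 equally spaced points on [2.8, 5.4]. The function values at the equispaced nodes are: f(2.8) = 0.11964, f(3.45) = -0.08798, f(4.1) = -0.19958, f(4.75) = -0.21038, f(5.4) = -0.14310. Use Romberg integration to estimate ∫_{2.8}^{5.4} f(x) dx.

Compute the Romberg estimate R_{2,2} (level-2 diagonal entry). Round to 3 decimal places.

R_{0,0} (trapezoid, 1 panel, h=2.6000): -0.03050
R_{1,0} (trapezoid, 2 panels, h=1.3000): -0.27470
R_{2,0} (trapezoid, 4 panels, h=0.6500): -0.33129
R_{1,1} = -0.27470 + (-0.27470 − (-0.03050))/3 = -0.35610
R_{2,1} = -0.33129 + (-0.33129 − (-0.27470))/3 = -0.35015
R_{2,2} = -0.35015 + (-0.35015 − (-0.35610))/15 = -0.34975

-0.350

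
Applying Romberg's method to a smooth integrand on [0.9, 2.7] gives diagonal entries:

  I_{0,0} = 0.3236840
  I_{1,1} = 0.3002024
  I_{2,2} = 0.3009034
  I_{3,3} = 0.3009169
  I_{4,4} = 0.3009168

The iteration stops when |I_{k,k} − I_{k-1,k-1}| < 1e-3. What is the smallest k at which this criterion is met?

k = 2

|I_{1,1} − I_{0,0}| = 0.0234816 ≥ 1e-3
|I_{2,2} − I_{1,1}| = 0.0007010 < 1e-3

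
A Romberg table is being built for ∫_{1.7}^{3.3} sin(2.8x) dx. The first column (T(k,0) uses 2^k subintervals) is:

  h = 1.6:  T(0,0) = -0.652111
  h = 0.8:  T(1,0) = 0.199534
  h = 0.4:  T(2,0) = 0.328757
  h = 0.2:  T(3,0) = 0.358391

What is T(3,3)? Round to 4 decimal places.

Richardson extrapolation on the trapezoidal column (denominator 4−1=3):
T(1,1) = 0.199534 + (0.199534 − (-0.652111))/3 = 0.483416
T(2,1) = (4·0.328757 − 0.199534) / 3 = 0.371831
T(3,1) = (4·0.358391 − 0.328757) / 3 = 0.368269
T(2,2) = (16·0.371831 − 0.483416) / 15 = 0.364392
T(3,2) = (16·0.368269 − 0.371831) / 15 = 0.368032
T(3,3) = 0.368032 + (0.368032 − 0.364392)/63 = 0.368090

0.3681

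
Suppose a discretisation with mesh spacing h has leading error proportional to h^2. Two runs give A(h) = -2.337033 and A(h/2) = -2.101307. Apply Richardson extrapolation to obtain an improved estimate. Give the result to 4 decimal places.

-2.0227

The leading error scales as h^2; refining by a factor of 2 reduces it by 2^2 = 4.
Extrapolated value = (4·A(h/2) − A(h)) / (4 − 1)
= (4·(-2.101307) − (-2.337033)) / 3
= -6.068195 / 3 = -2.022732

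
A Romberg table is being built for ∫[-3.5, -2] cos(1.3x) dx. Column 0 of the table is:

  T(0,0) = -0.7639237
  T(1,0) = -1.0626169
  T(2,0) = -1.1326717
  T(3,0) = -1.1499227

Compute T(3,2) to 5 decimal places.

T(2,1) = -1.1326717 + (-1.1326717 − (-1.0626169))/3 = -1.1560233
T(3,1) = (4·(-1.1499227) − (-1.1326717)) / 3 = -1.1556730
T(3,2) = (16·(-1.1556730) − (-1.1560233)) / 15 = -1.1556496
(Column j=1 coincides with Simpson's rule on the same nodes.)

-1.15565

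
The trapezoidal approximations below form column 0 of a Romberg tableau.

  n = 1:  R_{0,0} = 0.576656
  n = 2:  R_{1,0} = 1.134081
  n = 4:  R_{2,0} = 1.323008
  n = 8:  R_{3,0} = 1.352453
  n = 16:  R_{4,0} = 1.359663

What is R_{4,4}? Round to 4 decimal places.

Richardson extrapolation on the trapezoidal column (denominator 4−1=3):
R_{1,1} = (4·1.134081 − 0.576656) / 3 = 1.319889
R_{2,1} = 1.323008 + (1.323008 − 1.134081)/3 = 1.385984
R_{3,1} = (4·1.352453 − 1.323008) / 3 = 1.362268
R_{4,1} = 1.359663 + (1.359663 − 1.352453)/3 = 1.362066
R_{2,2} = (16·1.385984 − 1.319889) / 15 = 1.390390
R_{3,2} = 1.362268 + (1.362268 − 1.385984)/15 = 1.360687
R_{4,2} = 1.362066 + (1.362066 − 1.362268)/15 = 1.362053
R_{3,3} = 1.360687 + (1.360687 − 1.390390)/63 = 1.360216
R_{4,3} = (64·1.362053 − 1.360687) / 63 = 1.362075
R_{4,4} = (256·1.362075 − 1.360216) / 255 = 1.362082

1.3621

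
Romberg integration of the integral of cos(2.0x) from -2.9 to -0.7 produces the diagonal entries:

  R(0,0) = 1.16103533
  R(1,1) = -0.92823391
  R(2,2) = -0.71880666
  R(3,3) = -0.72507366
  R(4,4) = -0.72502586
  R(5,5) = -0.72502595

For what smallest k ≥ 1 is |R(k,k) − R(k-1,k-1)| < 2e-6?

|R(1,1) − R(0,0)| = 2.08926924 ≥ 2e-6
|R(2,2) − R(1,1)| = 0.20942725 ≥ 2e-6
|R(3,3) − R(2,2)| = 0.00626700 ≥ 2e-6
|R(4,4) − R(3,3)| = 0.00004780 ≥ 2e-6
|R(5,5) − R(4,4)| = 0.00000009 < 2e-6

k = 5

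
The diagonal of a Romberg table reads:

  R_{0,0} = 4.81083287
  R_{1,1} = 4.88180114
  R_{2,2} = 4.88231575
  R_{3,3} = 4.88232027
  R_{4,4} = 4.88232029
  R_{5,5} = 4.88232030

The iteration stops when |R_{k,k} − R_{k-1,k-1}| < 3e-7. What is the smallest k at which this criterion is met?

k = 4

|R_{1,1} − R_{0,0}| = 0.07096827 ≥ 3e-7
|R_{2,2} − R_{1,1}| = 0.00051461 ≥ 3e-7
|R_{3,3} − R_{2,2}| = 0.00000452 ≥ 3e-7
|R_{4,4} − R_{3,3}| = 0.00000002 < 3e-7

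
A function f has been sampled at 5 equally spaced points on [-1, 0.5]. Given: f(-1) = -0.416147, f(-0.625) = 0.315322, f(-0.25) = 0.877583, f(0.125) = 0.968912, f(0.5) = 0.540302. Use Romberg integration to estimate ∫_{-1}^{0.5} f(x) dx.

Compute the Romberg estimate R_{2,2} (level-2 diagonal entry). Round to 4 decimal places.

R_{0,0} (trapezoid, 1 panel, h=1.5000): 0.093116
R_{1,0} (trapezoid, 2 panels, h=0.7500): 0.704745
R_{2,0} (trapezoid, 4 panels, h=0.3750): 0.833960
R_{1,1} = 0.704745 + (0.704745 − 0.093116)/3 = 0.908621
R_{2,1} = 0.833960 + (0.833960 − 0.704745)/3 = 0.877032
R_{2,2} = 0.877032 + (0.877032 − 0.908621)/15 = 0.874926

0.8749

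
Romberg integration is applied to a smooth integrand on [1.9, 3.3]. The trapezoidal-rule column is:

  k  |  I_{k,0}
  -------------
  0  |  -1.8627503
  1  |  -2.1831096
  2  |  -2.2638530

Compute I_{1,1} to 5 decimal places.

-2.28990

Richardson extrapolation on the trapezoidal column (denominator 4−1=3):
I_{1,1} = -2.1831096 + (-2.1831096 − (-1.8627503))/3 = -2.2898960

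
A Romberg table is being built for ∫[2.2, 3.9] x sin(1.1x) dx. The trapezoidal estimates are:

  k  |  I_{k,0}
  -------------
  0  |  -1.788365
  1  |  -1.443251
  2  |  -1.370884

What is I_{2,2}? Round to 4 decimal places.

-1.3480

Richardson extrapolation on the trapezoidal column (denominator 4−1=3):
I_{1,1} = -1.443251 + (-1.443251 − (-1.788365))/3 = -1.328213
I_{2,1} = -1.370884 + (-1.370884 − (-1.443251))/3 = -1.346762
I_{2,2} = (16·(-1.346762) − (-1.328213)) / 15 = -1.347999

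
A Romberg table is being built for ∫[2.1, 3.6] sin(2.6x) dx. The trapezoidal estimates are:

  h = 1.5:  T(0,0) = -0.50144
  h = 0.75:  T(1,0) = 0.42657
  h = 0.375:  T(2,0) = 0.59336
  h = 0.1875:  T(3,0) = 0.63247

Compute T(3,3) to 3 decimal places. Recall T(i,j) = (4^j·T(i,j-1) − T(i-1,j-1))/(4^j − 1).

0.645

Richardson extrapolation on the trapezoidal column (denominator 4−1=3):
T(1,1) = (4·0.42657 − (-0.50144)) / 3 = 0.73591
T(2,1) = (4·0.59336 − 0.42657) / 3 = 0.64896
T(3,1) = (4·0.63247 − 0.59336) / 3 = 0.64551
T(2,2) = 0.64896 + (0.64896 − 0.73591)/15 = 0.64316
T(3,2) = 0.64551 + (0.64551 − 0.64896)/15 = 0.64528
T(3,3) = 0.64528 + (0.64528 − 0.64316)/63 = 0.64531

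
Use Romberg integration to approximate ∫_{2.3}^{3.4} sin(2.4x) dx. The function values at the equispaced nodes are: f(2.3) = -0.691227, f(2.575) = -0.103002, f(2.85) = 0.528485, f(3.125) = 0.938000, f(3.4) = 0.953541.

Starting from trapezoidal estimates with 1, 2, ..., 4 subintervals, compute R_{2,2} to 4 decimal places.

R_{0,0} (trapezoid, 1 panel, h=1.1000): 0.144273
R_{1,0} (trapezoid, 2 panels, h=0.5500): 0.362803
R_{2,0} (trapezoid, 4 panels, h=0.2750): 0.411026
R_{1,1} = 0.362803 + (0.362803 − 0.144273)/3 = 0.435646
R_{2,1} = 0.411026 + (0.411026 − 0.362803)/3 = 0.427100
R_{2,2} = 0.427100 + (0.427100 − 0.435646)/15 = 0.426530

0.4265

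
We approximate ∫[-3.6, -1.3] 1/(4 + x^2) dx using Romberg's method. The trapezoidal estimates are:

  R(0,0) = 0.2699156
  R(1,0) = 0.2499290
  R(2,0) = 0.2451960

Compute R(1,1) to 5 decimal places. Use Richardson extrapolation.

R(1,1) = 0.2499290 + (0.2499290 − 0.2699156)/3 = 0.2432668
(Column j=1 coincides with Simpson's rule on the same nodes.)

0.24327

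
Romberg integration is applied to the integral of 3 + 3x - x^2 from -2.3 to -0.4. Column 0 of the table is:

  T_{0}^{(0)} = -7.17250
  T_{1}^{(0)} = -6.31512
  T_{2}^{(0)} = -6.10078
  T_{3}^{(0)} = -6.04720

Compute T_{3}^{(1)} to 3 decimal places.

-6.029

T_{3}^{(1)} = -6.04720 + (-6.04720 − (-6.10078))/3 = -6.02934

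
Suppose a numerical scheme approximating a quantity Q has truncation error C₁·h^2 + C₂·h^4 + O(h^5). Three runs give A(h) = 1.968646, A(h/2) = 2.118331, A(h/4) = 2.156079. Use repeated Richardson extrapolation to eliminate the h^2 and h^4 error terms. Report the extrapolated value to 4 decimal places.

First eliminate the h^2 term (factor 2^2 = 4):
  B₁ = (4·2.118331 − 1.968646)/3 = 2.168226
  B₂ = (4·2.156079 − 2.118331)/3 = 2.168662
Then eliminate the h^4 term (factor 2^4 = 16):
  (16·2.168662 − 2.168226)/15 = 2.168691

2.1687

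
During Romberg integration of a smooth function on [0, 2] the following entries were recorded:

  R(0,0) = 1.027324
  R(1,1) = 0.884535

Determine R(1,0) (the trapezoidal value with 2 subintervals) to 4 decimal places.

0.9202

From R(1,1) = (4·R(1,0) − R(0,0))/3, solve for R(1,0):
4·R(1,0) = 3·0.884535 + 1.027324 = 3.680929
R(1,0) = 0.920232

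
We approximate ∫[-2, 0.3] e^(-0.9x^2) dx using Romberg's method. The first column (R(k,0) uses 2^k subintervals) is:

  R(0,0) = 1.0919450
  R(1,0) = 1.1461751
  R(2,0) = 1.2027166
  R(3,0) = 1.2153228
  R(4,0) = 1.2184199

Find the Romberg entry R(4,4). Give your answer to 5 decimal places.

Richardson extrapolation on the trapezoidal column (denominator 4−1=3):
R(1,1) = 1.1461751 + (1.1461751 − 1.0919450)/3 = 1.1642518
R(2,1) = 1.2027166 + (1.2027166 − 1.1461751)/3 = 1.2215638
R(3,1) = 1.2153228 + (1.2153228 − 1.2027166)/3 = 1.2195249
R(4,1) = 1.2184199 + (1.2184199 − 1.2153228)/3 = 1.2194523
R(2,2) = 1.2215638 + (1.2215638 − 1.1642518)/15 = 1.2253846
R(3,2) = 1.2195249 + (1.2195249 − 1.2215638)/15 = 1.2193890
R(4,2) = 1.2194523 + (1.2194523 − 1.2195249)/15 = 1.2194475
R(3,3) = (64·1.2193890 − 1.2253846) / 63 = 1.2192938
R(4,3) = 1.2194475 + (1.2194475 − 1.2193890)/63 = 1.2194484
R(4,4) = (256·1.2194484 − 1.2192938) / 255 = 1.2194490

1.21945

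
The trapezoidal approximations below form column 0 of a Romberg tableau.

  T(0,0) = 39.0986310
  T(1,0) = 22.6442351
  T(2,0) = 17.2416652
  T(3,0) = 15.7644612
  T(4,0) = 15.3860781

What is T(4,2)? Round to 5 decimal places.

15.25914

Richardson extrapolation on the trapezoidal column (denominator 4−1=3):
T(3,1) = 15.7644612 + (15.7644612 − 17.2416652)/3 = 15.2720599
T(4,1) = 15.3860781 + (15.3860781 − 15.7644612)/3 = 15.2599504
T(4,2) = 15.2599504 + (15.2599504 − 15.2720599)/15 = 15.2591431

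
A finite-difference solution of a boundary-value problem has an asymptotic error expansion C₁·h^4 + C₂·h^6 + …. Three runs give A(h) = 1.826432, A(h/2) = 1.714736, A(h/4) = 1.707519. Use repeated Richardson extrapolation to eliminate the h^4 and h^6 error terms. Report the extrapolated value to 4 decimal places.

First eliminate the h^4 term (factor 2^4 = 16):
  B₁ = (16·1.714736 − 1.826432)/15 = 1.707290
  B₂ = (16·1.707519 − 1.714736)/15 = 1.707038
Then eliminate the h^6 term (factor 2^6 = 64):
  (64·1.707038 − 1.707290)/63 = 1.707034

1.7070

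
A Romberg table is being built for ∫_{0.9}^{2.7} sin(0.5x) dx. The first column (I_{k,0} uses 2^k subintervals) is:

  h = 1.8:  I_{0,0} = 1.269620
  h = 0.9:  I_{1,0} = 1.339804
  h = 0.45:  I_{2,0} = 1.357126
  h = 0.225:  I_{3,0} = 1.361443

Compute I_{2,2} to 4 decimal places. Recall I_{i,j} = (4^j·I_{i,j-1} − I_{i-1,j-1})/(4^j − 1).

1.3629

I_{1,1} = (4·1.339804 − 1.269620) / 3 = 1.363199
I_{2,1} = (4·1.357126 − 1.339804) / 3 = 1.362900
I_{2,2} = (16·1.362900 − 1.363199) / 15 = 1.362880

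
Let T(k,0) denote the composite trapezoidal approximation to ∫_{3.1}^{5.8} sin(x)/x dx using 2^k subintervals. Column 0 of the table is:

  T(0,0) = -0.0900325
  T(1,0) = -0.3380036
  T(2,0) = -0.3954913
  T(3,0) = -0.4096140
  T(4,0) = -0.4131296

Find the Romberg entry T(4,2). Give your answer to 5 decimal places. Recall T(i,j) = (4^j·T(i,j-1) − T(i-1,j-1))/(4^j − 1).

-0.41430

T(3,1) = -0.4096140 + (-0.4096140 − (-0.3954913))/3 = -0.4143216
T(4,1) = -0.4131296 + (-0.4131296 − (-0.4096140))/3 = -0.4143015
T(4,2) = -0.4143015 + (-0.4143015 − (-0.4143216))/15 = -0.4143002
(Column j=1 coincides with Simpson's rule on the same nodes.)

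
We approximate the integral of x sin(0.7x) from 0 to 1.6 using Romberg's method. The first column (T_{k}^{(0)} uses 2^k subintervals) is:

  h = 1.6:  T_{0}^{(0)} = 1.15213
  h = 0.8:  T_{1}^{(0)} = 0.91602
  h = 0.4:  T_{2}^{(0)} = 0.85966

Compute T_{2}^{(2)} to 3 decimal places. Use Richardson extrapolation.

0.841

Richardson extrapolation on the trapezoidal column (denominator 4−1=3):
T_{1}^{(1)} = 0.91602 + (0.91602 − 1.15213)/3 = 0.83732
T_{2}^{(1)} = (4·0.85966 − 0.91602) / 3 = 0.84087
T_{2}^{(2)} = 0.84087 + (0.84087 − 0.83732)/15 = 0.84111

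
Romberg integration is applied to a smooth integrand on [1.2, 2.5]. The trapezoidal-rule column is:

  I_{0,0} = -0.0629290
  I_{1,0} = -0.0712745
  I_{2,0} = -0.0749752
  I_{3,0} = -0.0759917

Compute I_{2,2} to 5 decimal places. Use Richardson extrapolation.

Richardson extrapolation on the trapezoidal column (denominator 4−1=3):
I_{1,1} = (4·(-0.0712745) − (-0.0629290)) / 3 = -0.0740563
I_{2,1} = (4·(-0.0749752) − (-0.0712745)) / 3 = -0.0762088
I_{2,2} = -0.0762088 + (-0.0762088 − (-0.0740563))/15 = -0.0763523
(Column j=1 coincides with Simpson's rule on the same nodes.)

-0.07635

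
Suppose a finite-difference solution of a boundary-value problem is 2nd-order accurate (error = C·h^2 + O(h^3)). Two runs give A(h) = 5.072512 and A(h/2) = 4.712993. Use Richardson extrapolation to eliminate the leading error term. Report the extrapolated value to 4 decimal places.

The leading error scales as h^2; refining by a factor of 2 reduces it by 2^2 = 4.
Extrapolated value = (4·A(h/2) − A(h)) / (4 − 1)
= (4·4.712993 − 5.072512) / 3
= 13.779460 / 3 = 4.593153

4.5932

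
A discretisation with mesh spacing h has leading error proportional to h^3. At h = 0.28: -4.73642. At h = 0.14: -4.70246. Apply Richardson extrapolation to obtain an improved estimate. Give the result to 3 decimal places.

-4.698

The leading error scales as h^3; refining by a factor of 2 reduces it by 2^3 = 8.
Extrapolated value = (8·A(h/2) − A(h)) / (8 − 1)
= (8·(-4.70246) − (-4.73642)) / 7
= -32.88326 / 7 = -4.69761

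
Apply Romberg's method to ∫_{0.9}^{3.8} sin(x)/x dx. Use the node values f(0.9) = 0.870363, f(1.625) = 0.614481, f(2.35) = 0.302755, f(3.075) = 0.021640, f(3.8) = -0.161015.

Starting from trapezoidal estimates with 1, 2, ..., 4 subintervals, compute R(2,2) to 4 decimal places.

R(0,0) (trapezoid, 1 panel, h=2.9000): 1.028555
R(1,0) (trapezoid, 2 panels, h=1.4500): 0.953272
R(2,0) (trapezoid, 4 panels, h=0.7250): 0.937824
R(1,1) = 0.953272 + (0.953272 − 1.028555)/3 = 0.928178
R(2,1) = 0.937824 + (0.937824 − 0.953272)/3 = 0.932675
R(2,2) = 0.932675 + (0.932675 − 0.928178)/15 = 0.932975

0.9330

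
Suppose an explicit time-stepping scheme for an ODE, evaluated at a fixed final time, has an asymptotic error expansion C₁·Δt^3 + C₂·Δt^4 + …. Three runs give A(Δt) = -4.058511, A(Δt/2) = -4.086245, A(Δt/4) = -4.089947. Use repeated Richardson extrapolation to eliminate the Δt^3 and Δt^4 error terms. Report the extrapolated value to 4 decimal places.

First eliminate the Δt^3 term (factor 2^3 = 8):
  B₁ = (8·(-4.086245) − (-4.058511))/7 = -4.090207
  B₂ = (8·(-4.089947) − (-4.086245))/7 = -4.090476
Then eliminate the Δt^4 term (factor 2^4 = 16):
  (16·(-4.090476) − (-4.090207))/15 = -4.090494

-4.0905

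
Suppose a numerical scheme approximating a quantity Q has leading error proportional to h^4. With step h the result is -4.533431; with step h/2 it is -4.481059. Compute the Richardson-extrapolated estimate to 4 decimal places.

The leading error scales as h^4; refining by a factor of 2 reduces it by 2^4 = 16.
Extrapolated value = (16·A(h/2) − A(h)) / (16 − 1)
= (16·(-4.481059) − (-4.533431)) / 15
= -67.163513 / 15 = -4.477568

-4.4776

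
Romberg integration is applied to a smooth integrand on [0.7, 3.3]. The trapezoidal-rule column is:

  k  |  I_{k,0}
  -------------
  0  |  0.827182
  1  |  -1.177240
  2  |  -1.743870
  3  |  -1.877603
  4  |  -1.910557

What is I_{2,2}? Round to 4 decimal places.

Richardson extrapolation on the trapezoidal column (denominator 4−1=3):
I_{1,1} = (4·(-1.177240) − 0.827182) / 3 = -1.845381
I_{2,1} = (4·(-1.743870) − (-1.177240)) / 3 = -1.932747
I_{2,2} = -1.932747 + (-1.932747 − (-1.845381))/15 = -1.938571

-1.9386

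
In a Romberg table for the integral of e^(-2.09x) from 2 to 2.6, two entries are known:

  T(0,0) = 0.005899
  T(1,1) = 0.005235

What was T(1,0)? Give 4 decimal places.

0.0054

From T(1,1) = (4·T(1,0) − T(0,0))/3, solve for T(1,0):
4·T(1,0) = 3·0.005235 + 0.005899 = 0.021604
T(1,0) = 0.005401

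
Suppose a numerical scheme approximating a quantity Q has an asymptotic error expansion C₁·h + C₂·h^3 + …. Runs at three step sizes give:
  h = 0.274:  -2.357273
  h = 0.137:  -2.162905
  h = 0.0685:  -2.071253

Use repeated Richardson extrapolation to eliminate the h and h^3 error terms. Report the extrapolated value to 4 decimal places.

First eliminate the h term (factor 2^1 = 2):
  B₁ = (2·(-2.162905) − (-2.357273))/1 = -1.968537
  B₂ = (2·(-2.071253) − (-2.162905))/1 = -1.979601
Then eliminate the h^3 term (factor 2^3 = 8):
  (8·(-1.979601) − (-1.968537))/7 = -1.981182

-1.9812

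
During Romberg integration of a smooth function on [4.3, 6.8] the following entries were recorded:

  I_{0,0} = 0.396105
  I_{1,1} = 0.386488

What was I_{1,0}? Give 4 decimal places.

0.3889

From I_{1,1} = (4·I_{1,0} − I_{0,0})/3, solve for I_{1,0}:
4·I_{1,0} = 3·0.386488 + 0.396105 = 1.555569
I_{1,0} = 0.388892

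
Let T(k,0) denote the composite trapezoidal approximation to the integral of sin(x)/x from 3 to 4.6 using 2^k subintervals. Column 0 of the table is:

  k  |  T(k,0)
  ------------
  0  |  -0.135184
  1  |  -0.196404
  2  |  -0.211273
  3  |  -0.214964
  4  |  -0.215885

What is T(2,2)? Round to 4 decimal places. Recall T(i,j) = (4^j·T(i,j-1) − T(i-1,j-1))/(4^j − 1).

Richardson extrapolation on the trapezoidal column (denominator 4−1=3):
T(1,1) = (4·(-0.196404) − (-0.135184)) / 3 = -0.216811
T(2,1) = (4·(-0.211273) − (-0.196404)) / 3 = -0.216229
T(2,2) = (16·(-0.216229) − (-0.216811)) / 15 = -0.216190

-0.2162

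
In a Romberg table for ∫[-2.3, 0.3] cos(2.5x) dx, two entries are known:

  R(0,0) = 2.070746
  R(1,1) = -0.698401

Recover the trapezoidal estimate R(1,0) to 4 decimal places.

-0.0061

From R(1,1) = (4·R(1,0) − R(0,0))/3, solve for R(1,0):
4·R(1,0) = 3·(-0.698401) + 2.070746 = -0.024457
R(1,0) = -0.006114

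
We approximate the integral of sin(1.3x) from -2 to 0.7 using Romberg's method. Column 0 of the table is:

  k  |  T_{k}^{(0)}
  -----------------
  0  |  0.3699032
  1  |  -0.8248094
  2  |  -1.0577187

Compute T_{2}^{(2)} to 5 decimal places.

-1.12951

Richardson extrapolation on the trapezoidal column (denominator 4−1=3):
T_{1}^{(1)} = -0.8248094 + (-0.8248094 − 0.3699032)/3 = -1.2230469
T_{2}^{(1)} = (4·(-1.0577187) − (-0.8248094)) / 3 = -1.1353551
T_{2}^{(2)} = -1.1353551 + (-1.1353551 − (-1.2230469))/15 = -1.1295090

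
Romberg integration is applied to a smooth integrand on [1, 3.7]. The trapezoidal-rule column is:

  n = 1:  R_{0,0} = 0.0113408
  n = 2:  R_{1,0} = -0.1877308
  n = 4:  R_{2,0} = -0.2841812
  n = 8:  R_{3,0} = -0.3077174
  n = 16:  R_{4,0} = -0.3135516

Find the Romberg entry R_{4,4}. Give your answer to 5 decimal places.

-0.31549

R_{1,1} = (4·(-0.1877308) − 0.0113408) / 3 = -0.2540880
R_{2,1} = (4·(-0.2841812) − (-0.1877308)) / 3 = -0.3163313
R_{3,1} = -0.3077174 + (-0.3077174 − (-0.2841812))/3 = -0.3155628
R_{4,1} = (4·(-0.3135516) − (-0.3077174)) / 3 = -0.3154963
R_{2,2} = (16·(-0.3163313) − (-0.2540880)) / 15 = -0.3204809
R_{3,2} = (16·(-0.3155628) − (-0.3163313)) / 15 = -0.3155116
R_{4,2} = -0.3154963 + (-0.3154963 − (-0.3155628))/15 = -0.3154919
R_{3,3} = -0.3155116 + (-0.3155116 − (-0.3204809))/63 = -0.3154327
R_{4,3} = (64·(-0.3154919) − (-0.3155116)) / 63 = -0.3154916
R_{4,4} = (256·(-0.3154916) − (-0.3154327)) / 255 = -0.3154918
(Column j=1 coincides with Simpson's rule on the same nodes.)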